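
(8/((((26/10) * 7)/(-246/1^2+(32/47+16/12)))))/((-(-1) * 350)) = -137608/449085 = -0.31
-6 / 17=-0.35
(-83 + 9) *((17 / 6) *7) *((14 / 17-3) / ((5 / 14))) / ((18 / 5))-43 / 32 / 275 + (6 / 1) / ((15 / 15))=591737239 / 237600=2490.48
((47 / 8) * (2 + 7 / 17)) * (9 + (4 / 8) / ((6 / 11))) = 13489 / 96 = 140.51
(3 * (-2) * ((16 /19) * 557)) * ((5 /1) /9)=-89120 /57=-1563.51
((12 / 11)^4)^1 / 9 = 2304 / 14641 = 0.16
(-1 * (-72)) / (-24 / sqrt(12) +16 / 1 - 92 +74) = 36 / 11 - 72 * sqrt(3) / 11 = -8.06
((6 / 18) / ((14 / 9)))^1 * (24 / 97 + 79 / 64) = 27597 / 86912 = 0.32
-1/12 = -0.08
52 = 52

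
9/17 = 0.53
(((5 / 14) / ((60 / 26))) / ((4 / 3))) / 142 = 13 / 15904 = 0.00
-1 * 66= -66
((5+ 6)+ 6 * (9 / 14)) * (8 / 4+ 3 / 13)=232 / 7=33.14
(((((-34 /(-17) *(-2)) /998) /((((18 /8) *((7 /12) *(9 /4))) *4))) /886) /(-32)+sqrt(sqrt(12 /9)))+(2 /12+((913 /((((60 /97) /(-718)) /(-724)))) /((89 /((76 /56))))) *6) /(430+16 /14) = sqrt(2) *3^(3 /4) /3+6090794541573251929 /37407101957820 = 162825.62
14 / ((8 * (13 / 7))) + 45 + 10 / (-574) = 685383 / 14924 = 45.92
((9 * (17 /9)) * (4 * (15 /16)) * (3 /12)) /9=85 /48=1.77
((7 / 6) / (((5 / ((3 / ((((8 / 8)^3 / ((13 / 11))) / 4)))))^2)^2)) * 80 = 11055163392 / 1830125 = 6040.66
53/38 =1.39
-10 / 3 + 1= -7 / 3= -2.33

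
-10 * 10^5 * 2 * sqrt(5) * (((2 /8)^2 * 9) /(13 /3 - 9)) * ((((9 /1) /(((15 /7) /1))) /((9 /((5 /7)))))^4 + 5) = 3625000 * sqrt(5) /3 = 2701915.47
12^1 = 12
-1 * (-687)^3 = 324242703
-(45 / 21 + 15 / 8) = -225 / 56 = -4.02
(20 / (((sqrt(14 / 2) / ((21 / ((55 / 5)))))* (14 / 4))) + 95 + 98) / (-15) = -193 / 15 - 8* sqrt(7) / 77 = -13.14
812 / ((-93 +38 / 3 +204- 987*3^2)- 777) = -348 / 4087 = -0.09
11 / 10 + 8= 91 / 10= 9.10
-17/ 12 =-1.42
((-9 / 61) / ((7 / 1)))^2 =81 / 182329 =0.00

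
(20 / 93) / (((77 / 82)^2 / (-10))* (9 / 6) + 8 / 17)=45723200 / 71931873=0.64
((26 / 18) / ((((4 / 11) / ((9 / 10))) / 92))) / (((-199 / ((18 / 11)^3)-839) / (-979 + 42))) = 8986508388 / 25789585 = 348.45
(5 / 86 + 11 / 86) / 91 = 8 / 3913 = 0.00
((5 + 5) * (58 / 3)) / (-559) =-580 / 1677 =-0.35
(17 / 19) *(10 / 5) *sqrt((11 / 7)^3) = 3.53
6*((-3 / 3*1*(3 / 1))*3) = -54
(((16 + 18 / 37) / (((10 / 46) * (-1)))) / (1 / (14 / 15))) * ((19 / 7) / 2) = -53314 / 555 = -96.06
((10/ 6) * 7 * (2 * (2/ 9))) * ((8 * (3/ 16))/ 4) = 35/ 18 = 1.94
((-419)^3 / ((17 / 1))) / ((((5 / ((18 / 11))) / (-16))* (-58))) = -10592648496 / 27115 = -390656.41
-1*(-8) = 8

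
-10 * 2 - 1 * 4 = -24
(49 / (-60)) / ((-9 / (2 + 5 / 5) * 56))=7 / 1440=0.00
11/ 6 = 1.83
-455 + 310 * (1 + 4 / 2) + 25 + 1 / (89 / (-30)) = 44470 / 89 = 499.66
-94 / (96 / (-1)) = 47 / 48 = 0.98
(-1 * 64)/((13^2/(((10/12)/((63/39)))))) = -160/819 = -0.20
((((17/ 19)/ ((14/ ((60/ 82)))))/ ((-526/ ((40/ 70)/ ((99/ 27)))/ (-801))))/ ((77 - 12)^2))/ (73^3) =245106/ 36300053127933595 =0.00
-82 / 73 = -1.12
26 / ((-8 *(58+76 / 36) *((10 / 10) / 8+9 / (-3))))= 0.02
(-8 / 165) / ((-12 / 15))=0.06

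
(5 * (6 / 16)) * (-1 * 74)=-555 / 4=-138.75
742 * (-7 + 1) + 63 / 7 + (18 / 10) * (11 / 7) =-4440.17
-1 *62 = -62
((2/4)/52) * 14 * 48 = 84/13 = 6.46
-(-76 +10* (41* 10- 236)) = -1664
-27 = -27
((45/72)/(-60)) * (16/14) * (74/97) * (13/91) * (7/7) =-37/28518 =-0.00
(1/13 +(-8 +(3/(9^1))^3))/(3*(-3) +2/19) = 52592/59319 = 0.89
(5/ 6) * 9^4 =10935/ 2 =5467.50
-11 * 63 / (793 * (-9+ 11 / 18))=12474 / 119743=0.10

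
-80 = -80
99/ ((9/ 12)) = 132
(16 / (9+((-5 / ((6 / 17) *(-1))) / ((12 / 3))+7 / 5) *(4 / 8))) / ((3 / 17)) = 21760 / 2753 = 7.90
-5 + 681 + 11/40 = 27051/40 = 676.28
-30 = -30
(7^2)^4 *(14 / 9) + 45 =8967513.22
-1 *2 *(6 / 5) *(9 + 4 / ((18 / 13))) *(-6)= 856 / 5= 171.20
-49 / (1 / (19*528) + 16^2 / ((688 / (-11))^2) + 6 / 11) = -908909232 / 11333449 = -80.20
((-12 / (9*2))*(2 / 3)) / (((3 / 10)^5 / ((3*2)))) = -800000 / 729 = -1097.39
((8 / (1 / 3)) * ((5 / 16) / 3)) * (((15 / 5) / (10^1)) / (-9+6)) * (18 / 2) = -9 / 4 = -2.25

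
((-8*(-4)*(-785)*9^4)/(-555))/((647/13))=5966.72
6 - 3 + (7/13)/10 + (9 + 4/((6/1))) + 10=8861/390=22.72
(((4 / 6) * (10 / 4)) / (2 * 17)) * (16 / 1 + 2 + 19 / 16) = 1535 / 1632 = 0.94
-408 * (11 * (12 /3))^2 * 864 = -682463232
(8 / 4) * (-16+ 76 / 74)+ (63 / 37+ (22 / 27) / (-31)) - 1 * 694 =-22367965 / 30969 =-722.27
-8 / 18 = -4 / 9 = -0.44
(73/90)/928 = 73/83520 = 0.00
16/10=8/5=1.60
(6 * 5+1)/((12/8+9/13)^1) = 806/57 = 14.14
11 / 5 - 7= -24 / 5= -4.80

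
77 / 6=12.83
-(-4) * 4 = 16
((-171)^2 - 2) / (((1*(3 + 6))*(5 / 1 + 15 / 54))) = 58478 / 95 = 615.56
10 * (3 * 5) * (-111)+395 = -16255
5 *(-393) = -1965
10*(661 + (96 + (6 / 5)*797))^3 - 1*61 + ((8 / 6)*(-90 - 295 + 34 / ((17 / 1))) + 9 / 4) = 15090288315487 / 300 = 50300961051.62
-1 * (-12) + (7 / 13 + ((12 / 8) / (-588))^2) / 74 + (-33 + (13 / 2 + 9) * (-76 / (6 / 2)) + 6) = -180786464281 / 443474304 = -407.66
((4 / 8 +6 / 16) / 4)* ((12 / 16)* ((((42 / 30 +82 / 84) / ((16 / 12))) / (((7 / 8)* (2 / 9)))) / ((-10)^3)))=-13473 / 8960000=-0.00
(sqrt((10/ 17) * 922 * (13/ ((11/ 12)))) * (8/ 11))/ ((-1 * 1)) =-32 * sqrt(16810365)/ 2057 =-63.78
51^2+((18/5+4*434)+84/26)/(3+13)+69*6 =812221/260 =3123.93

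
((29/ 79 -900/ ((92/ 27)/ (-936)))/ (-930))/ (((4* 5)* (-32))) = 449210467/ 1081478400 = 0.42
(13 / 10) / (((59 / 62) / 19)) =7657 / 295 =25.96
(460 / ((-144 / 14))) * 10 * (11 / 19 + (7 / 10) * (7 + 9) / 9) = -1254995 / 1539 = -815.46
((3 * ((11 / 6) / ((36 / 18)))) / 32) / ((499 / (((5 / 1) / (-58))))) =-55 / 3704576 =-0.00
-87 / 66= -29 / 22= -1.32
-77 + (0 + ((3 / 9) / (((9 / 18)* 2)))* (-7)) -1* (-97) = 53 / 3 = 17.67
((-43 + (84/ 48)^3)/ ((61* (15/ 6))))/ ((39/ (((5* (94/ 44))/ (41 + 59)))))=-3431/ 5075200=-0.00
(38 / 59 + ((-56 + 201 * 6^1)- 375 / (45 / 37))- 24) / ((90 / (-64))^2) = 148317184 / 358425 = 413.80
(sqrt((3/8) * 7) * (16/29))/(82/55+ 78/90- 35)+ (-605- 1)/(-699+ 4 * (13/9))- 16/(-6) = 66274/18717- 330 * sqrt(42)/78097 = 3.51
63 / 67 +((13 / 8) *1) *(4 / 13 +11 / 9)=16529 / 4824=3.43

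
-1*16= -16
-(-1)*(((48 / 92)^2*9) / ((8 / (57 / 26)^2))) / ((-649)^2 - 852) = 263169 / 75159241898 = 0.00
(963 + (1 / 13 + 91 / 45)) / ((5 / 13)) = 564583 / 225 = 2509.26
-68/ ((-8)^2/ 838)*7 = -49861/ 8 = -6232.62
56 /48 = 7 /6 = 1.17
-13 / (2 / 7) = -91 / 2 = -45.50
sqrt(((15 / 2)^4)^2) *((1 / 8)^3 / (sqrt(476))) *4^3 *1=50625 *sqrt(119) / 30464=18.13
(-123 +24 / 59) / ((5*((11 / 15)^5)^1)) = -1098511875 / 9502009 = -115.61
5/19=0.26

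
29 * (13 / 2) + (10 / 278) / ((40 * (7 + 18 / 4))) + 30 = 2794179 / 12788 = 218.50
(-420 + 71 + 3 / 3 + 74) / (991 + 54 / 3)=-274 / 1009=-0.27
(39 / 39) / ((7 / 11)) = 11 / 7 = 1.57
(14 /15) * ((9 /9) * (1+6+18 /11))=266 /33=8.06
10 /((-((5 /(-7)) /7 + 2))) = -5.27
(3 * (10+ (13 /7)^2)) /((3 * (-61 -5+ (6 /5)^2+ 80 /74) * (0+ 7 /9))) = -5486175 /20140274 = -0.27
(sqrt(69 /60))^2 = 23 /20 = 1.15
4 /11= 0.36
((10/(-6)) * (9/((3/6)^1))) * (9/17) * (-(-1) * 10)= -2700/17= -158.82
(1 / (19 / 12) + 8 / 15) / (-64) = -83 / 4560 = -0.02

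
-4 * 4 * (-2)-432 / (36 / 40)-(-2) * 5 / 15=-447.33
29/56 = 0.52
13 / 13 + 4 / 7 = 11 / 7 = 1.57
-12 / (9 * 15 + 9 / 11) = -22 / 249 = -0.09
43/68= 0.63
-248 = -248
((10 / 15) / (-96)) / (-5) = 1 / 720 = 0.00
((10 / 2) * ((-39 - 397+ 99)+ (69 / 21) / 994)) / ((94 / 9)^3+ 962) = -8546879835 / 10658834956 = -0.80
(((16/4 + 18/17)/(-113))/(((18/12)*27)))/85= -172/13226085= -0.00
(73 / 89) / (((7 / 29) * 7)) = 2117 / 4361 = 0.49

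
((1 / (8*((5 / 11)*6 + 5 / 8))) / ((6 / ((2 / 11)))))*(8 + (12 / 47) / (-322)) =0.01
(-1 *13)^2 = 169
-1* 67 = -67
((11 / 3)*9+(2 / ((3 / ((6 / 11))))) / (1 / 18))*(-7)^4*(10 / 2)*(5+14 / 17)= 46999575 / 17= 2764680.88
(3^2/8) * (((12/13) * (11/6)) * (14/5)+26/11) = 22851/2860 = 7.99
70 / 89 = 0.79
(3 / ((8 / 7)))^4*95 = 18475695 / 4096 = 4510.67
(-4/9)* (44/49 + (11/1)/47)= -3476/6909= -0.50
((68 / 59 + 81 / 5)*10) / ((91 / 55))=563090 / 5369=104.88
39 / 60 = 13 / 20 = 0.65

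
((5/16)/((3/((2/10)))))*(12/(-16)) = -1/64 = -0.02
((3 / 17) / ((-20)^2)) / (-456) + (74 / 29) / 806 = 38231513 / 12079683200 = 0.00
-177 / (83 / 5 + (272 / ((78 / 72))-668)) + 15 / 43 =885030 / 1118903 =0.79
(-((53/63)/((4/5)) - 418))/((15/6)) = 105071/630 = 166.78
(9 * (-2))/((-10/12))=108/5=21.60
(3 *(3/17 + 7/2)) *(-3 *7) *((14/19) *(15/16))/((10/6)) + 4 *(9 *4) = 248067/5168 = 48.00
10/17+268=4566/17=268.59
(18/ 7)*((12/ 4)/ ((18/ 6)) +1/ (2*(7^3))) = 6183/ 2401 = 2.58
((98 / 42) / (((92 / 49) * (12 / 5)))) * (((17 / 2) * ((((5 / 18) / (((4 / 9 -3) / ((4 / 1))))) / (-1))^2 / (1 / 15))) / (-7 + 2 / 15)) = -18221875 / 10025608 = -1.82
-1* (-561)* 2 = 1122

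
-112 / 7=-16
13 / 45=0.29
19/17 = 1.12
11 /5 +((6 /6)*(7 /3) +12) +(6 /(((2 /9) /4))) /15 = 356 /15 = 23.73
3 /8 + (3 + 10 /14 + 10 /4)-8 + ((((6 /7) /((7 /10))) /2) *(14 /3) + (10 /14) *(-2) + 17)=17.02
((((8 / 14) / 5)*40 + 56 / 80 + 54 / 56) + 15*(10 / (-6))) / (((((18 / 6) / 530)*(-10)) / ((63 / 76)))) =417693 / 1520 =274.80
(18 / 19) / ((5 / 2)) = 36 / 95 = 0.38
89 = 89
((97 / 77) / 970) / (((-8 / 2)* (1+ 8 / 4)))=-0.00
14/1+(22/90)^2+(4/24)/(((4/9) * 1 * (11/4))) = 632437/44550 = 14.20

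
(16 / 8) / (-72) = -1 / 36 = -0.03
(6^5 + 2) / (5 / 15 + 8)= 23334 / 25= 933.36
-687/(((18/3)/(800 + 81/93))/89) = -505999087/62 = -8161275.60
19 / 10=1.90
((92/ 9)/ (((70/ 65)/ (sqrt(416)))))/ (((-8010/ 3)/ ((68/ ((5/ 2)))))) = -162656 * sqrt(26)/ 420525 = -1.97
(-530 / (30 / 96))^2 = 2876416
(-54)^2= 2916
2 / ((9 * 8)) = 0.03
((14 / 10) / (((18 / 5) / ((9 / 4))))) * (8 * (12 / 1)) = 84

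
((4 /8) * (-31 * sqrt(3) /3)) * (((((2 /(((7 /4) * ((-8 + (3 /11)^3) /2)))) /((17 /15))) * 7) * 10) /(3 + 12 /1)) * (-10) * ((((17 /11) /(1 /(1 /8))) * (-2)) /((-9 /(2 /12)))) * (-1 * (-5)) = -1875500 * sqrt(3) /860301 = -3.78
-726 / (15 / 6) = -1452 / 5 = -290.40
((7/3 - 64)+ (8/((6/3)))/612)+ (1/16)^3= -38641511/626688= -61.66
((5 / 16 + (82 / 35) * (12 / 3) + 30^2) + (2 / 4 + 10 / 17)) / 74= 8670551 / 704480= 12.31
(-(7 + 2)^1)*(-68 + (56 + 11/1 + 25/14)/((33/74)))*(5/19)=-298845/1463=-204.27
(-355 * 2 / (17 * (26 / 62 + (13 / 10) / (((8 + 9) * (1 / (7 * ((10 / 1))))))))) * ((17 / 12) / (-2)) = 187085 / 36504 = 5.13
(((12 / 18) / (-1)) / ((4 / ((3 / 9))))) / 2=-1 / 36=-0.03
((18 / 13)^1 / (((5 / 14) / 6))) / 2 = 756 / 65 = 11.63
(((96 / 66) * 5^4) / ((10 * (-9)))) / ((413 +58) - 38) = -1000 / 42867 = -0.02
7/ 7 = 1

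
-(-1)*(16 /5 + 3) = 31 /5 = 6.20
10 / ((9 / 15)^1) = 50 / 3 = 16.67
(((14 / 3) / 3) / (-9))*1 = -14 / 81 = -0.17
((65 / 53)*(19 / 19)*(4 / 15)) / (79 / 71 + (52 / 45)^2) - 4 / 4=-16161727 / 18653827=-0.87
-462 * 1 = -462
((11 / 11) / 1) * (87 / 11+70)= 857 / 11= 77.91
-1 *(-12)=12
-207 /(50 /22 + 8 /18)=-20493 /269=-76.18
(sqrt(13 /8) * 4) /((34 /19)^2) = 361 * sqrt(26) /1156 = 1.59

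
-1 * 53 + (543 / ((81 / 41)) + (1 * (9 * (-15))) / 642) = 1280645 / 5778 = 221.64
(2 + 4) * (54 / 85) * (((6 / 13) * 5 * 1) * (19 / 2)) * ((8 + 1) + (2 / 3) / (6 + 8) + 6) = 1945296 / 1547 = 1257.46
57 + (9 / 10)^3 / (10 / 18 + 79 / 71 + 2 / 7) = 57.37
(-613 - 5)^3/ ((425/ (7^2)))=-11565422568/ 425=-27212758.98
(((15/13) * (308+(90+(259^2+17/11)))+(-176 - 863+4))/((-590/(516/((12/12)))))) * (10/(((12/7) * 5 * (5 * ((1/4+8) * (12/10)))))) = -440916238/278421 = -1583.63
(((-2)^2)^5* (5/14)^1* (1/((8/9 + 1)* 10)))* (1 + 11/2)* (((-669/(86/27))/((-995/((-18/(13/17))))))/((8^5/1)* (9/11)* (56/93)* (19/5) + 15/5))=-21287173248/2088489867443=-0.01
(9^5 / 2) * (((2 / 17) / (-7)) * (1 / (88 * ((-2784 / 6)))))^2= 59049 / 11804979372032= 0.00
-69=-69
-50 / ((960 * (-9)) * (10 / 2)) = 1 / 864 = 0.00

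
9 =9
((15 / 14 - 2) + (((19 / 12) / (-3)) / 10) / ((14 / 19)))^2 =25411681 / 25401600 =1.00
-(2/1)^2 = -4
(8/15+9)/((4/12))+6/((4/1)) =301/10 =30.10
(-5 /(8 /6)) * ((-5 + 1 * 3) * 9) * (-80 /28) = -1350 /7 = -192.86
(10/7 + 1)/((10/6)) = 51/35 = 1.46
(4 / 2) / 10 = 1 / 5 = 0.20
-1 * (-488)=488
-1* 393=-393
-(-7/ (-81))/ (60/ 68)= -119/ 1215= -0.10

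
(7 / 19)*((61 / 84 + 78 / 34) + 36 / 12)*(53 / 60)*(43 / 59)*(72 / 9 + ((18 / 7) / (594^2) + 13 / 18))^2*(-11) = -1753973951745750667 / 1467814630853340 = -1194.96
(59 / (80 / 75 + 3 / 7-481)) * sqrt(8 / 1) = -6195 * sqrt(2) / 25174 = -0.35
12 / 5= 2.40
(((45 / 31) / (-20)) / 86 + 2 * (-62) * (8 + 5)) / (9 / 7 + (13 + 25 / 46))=-2767650697 / 25460300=-108.70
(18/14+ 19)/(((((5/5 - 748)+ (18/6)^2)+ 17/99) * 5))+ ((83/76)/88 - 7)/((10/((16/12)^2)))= -24001056287/19235670300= -1.25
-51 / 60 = -17 / 20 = -0.85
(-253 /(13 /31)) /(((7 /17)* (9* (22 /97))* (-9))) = 1175737 /14742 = 79.75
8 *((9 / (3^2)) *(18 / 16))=9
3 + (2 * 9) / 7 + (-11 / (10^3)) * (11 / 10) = 389153 / 70000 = 5.56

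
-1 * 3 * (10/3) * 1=-10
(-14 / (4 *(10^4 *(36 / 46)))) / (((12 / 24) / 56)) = -1127 / 22500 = -0.05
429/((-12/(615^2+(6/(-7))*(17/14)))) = -1325107641/98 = -13521506.54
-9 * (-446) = 4014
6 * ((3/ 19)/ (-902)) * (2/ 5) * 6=-108/ 42845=-0.00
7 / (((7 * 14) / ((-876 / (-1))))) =438 / 7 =62.57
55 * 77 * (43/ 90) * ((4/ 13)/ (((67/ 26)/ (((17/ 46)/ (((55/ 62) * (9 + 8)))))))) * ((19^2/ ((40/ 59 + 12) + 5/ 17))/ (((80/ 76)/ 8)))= 5649013302856/ 4511238975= 1252.21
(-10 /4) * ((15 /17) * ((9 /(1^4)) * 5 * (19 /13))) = -64125 /442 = -145.08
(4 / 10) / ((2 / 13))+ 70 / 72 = 643 / 180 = 3.57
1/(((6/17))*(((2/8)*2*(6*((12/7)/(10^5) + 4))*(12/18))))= 0.35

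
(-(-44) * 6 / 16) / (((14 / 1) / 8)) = 66 / 7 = 9.43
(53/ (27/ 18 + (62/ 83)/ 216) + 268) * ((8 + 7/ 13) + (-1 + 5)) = 666169264/ 175201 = 3802.31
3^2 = 9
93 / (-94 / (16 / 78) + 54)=-124 / 539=-0.23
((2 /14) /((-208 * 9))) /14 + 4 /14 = 52415 /183456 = 0.29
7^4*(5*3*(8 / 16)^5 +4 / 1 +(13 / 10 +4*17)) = 28339003 / 160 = 177118.77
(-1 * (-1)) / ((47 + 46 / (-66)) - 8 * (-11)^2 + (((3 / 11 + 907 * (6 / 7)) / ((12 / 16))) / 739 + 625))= -170709 / 50409311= -0.00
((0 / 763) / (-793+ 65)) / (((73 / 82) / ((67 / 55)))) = 0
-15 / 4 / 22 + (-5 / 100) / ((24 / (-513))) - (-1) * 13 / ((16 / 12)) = 18741 / 1760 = 10.65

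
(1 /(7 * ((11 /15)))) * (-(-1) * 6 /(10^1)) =0.12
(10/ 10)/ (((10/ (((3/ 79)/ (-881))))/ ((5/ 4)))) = -3/ 556792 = -0.00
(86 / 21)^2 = 7396 / 441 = 16.77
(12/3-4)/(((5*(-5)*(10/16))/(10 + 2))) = 0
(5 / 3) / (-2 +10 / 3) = 5 / 4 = 1.25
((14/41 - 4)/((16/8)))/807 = -25/11029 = -0.00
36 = 36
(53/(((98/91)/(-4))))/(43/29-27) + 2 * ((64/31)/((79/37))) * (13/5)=80825693/6342910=12.74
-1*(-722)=722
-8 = -8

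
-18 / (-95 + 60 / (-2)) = 18 / 125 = 0.14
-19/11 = -1.73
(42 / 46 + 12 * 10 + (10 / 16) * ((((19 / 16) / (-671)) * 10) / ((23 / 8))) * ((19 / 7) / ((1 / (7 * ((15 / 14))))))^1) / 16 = 208862337 / 27655936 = 7.55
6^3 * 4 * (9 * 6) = 46656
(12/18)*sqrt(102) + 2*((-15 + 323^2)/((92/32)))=72572.99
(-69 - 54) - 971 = -1094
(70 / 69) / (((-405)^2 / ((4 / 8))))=7 / 2263545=0.00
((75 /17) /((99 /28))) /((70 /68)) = 40 /33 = 1.21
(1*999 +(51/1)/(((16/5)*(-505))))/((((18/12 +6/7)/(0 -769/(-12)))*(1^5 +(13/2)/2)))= 2896651513/453288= 6390.31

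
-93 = -93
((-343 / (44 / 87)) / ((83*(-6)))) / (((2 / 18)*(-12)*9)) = -9947 / 87648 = -0.11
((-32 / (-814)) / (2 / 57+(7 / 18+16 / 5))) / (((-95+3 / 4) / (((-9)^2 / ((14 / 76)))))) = -336856320 / 6656030381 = -0.05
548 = 548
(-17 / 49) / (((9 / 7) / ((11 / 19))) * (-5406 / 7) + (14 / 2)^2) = 187 / 898015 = 0.00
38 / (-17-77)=-19 / 47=-0.40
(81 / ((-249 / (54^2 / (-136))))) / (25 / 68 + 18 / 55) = 2165130 / 215717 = 10.04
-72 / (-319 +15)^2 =-9 / 11552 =-0.00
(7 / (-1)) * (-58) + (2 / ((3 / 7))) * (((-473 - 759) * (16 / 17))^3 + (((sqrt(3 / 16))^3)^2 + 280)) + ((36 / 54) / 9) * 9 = -219608910390310099 / 30185472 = -7275318086.47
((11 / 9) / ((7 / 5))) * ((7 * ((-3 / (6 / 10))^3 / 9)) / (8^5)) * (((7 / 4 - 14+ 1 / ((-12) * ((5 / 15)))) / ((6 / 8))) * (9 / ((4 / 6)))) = 171875 / 294912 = 0.58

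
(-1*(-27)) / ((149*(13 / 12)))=324 / 1937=0.17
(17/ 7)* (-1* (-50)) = 850/ 7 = 121.43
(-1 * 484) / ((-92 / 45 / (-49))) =-266805 / 23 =-11600.22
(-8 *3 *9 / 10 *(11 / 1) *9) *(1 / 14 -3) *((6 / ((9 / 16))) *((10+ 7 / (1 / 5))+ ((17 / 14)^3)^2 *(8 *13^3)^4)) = 84146346563513368679684213184 / 4117715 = 20435204127413715781612.91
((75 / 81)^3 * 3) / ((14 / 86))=671875 / 45927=14.63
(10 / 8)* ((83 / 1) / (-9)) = -415 / 36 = -11.53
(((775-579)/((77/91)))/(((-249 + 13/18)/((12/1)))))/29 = -550368/1425611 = -0.39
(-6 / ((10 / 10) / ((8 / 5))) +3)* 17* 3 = -1683 / 5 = -336.60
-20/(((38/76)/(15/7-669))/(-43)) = -8028960/7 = -1146994.29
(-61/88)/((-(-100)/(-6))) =183/4400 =0.04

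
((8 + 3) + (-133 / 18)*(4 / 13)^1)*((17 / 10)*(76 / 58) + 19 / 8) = 5451119 / 135720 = 40.16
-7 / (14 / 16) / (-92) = 2 / 23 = 0.09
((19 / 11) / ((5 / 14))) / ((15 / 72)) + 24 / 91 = 587544 / 25025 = 23.48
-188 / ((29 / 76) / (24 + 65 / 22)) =-4236392 / 319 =-13280.23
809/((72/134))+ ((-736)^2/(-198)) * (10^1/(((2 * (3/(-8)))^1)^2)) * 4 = -688004783/3564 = -193042.87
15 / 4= 3.75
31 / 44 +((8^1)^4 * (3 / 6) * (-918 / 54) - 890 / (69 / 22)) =-106560757 / 3036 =-35099.06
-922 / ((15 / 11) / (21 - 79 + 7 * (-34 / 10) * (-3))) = -679514 / 75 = -9060.19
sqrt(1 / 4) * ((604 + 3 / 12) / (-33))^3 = -14119845713 / 4599936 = -3069.57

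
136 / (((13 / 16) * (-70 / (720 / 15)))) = -52224 / 455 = -114.78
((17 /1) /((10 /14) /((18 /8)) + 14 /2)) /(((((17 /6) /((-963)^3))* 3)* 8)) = -56262549861 /1844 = -30511144.18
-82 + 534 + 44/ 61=27616/ 61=452.72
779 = 779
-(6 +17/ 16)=-113/ 16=-7.06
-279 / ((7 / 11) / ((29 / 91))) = -89001 / 637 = -139.72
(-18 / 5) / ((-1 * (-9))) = -2 / 5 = -0.40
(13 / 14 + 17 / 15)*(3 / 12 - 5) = -8227 / 840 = -9.79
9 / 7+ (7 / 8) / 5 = 409 / 280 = 1.46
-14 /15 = -0.93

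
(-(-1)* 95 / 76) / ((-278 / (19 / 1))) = -95 / 1112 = -0.09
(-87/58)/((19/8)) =-12/19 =-0.63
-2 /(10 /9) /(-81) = 1 /45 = 0.02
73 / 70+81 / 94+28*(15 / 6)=118283 / 1645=71.90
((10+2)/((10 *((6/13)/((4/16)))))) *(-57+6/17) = -12519/340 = -36.82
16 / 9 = 1.78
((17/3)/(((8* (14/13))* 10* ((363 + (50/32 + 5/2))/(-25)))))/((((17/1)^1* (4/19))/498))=-102505/164444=-0.62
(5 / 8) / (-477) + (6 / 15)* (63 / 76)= 119729 / 362520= 0.33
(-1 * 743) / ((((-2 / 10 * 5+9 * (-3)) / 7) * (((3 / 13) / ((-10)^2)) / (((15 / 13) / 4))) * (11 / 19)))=1764625 / 44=40105.11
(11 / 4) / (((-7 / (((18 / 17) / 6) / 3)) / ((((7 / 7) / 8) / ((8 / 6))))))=-33 / 15232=-0.00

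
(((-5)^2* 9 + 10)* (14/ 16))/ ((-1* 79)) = -1645/ 632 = -2.60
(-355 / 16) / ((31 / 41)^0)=-355 / 16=-22.19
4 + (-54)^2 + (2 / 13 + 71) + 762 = 48791 / 13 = 3753.15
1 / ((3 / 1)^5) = 1 / 243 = 0.00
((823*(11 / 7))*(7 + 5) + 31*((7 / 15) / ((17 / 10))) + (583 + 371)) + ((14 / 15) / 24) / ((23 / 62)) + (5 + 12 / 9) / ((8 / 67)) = 16292349827 / 985320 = 16535.08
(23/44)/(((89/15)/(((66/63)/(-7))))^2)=6325/19018321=0.00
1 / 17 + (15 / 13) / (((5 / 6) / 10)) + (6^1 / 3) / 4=6367 / 442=14.40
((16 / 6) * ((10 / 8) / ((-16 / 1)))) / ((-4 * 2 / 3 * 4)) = 5 / 256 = 0.02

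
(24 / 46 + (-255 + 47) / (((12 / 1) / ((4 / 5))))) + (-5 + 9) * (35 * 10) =478396 / 345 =1386.66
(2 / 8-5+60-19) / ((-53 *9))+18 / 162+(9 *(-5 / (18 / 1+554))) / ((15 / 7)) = -109 / 68211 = -0.00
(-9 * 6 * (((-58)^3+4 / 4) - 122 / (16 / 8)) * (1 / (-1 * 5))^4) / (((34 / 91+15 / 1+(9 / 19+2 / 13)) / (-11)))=-11135928804 / 960625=-11592.38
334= 334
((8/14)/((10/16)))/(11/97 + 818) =3104/2777495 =0.00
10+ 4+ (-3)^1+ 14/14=12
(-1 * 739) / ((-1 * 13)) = 739 / 13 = 56.85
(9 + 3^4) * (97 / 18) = 485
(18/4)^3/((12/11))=83.53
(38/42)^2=361/441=0.82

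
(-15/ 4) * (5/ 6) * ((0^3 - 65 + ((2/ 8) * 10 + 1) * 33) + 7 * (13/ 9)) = -27275/ 144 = -189.41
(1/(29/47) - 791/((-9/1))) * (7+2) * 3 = 70086/29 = 2416.76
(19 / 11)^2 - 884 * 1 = -106603 / 121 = -881.02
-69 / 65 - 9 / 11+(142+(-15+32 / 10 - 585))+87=-264321 / 715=-369.68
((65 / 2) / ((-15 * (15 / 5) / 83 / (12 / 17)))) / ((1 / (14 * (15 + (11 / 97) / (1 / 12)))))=-15982148 / 1649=-9692.02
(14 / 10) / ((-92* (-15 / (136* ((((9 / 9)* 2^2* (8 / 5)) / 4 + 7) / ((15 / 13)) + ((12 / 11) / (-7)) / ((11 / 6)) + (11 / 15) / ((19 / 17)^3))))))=12993231512 / 11930373125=1.09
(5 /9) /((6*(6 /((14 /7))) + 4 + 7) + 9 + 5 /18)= 10 /689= 0.01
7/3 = 2.33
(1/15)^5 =1/759375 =0.00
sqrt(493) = 22.20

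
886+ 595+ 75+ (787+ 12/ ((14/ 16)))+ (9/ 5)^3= 2067228/ 875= 2362.55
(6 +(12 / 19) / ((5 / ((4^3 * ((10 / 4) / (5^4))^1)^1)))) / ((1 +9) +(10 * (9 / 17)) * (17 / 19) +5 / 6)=429804 / 1109375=0.39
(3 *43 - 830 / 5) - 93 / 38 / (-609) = -285387 / 7714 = -37.00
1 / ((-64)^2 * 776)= 1 / 3178496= 0.00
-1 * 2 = -2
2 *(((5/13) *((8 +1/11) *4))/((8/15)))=6675/143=46.68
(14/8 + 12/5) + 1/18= 757/180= 4.21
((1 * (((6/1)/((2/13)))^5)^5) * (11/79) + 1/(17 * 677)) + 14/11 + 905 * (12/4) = 832493343300225374023509200000000000000.00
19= 19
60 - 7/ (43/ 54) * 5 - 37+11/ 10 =-8537/ 430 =-19.85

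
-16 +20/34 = -262/17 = -15.41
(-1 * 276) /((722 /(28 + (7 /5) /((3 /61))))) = -38962 /1805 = -21.59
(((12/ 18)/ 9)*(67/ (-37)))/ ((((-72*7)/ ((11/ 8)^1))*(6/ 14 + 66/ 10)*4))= 3685/ 283108608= 0.00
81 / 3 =27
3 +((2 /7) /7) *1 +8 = 541 /49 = 11.04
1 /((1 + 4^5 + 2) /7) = 7 /1027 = 0.01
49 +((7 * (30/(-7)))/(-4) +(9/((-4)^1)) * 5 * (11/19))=3799/76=49.99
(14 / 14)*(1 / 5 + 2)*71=781 / 5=156.20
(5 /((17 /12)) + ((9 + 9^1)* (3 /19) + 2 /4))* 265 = 1176335 /646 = 1820.95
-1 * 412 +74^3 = 404812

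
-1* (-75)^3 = 421875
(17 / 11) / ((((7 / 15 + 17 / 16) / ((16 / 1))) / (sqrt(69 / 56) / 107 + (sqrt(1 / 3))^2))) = 16320 *sqrt(966) / 3023713 + 21760 / 4037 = 5.56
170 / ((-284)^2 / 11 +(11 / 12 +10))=22440 / 969313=0.02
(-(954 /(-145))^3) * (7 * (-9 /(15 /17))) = -309965487048 /15243125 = -20334.77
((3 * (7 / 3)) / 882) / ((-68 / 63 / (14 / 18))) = -0.01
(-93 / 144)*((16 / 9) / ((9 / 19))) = -589 / 243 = -2.42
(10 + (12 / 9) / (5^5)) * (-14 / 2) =-70.00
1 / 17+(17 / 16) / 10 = 449 / 2720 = 0.17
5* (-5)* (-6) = 150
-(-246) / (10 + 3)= 246 / 13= 18.92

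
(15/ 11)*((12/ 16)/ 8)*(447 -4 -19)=2385/ 44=54.20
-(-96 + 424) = -328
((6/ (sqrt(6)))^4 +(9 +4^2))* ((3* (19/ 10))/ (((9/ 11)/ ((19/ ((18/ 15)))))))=242231/ 36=6728.64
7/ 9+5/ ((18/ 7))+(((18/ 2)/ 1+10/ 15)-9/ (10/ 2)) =953/ 90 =10.59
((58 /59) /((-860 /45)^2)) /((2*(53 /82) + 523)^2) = 3948669 /403268422747648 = 0.00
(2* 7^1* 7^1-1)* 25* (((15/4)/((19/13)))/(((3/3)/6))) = 1418625/38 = 37332.24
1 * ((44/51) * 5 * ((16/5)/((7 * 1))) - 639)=-227419/357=-637.03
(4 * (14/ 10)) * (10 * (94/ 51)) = 5264/ 51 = 103.22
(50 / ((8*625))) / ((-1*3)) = -1 / 300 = -0.00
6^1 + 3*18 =60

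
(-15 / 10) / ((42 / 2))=-1 / 14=-0.07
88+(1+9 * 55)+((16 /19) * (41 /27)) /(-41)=299576 /513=583.97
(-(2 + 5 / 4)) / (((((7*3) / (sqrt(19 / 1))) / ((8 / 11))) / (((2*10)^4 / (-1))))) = 4160000*sqrt(19) / 231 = 78497.92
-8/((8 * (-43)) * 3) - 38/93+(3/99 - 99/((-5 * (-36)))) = -809879/879780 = -0.92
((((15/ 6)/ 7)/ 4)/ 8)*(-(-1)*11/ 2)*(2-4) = -55/ 448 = -0.12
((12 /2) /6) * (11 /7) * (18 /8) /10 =99 /280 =0.35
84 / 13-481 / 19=-4657 / 247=-18.85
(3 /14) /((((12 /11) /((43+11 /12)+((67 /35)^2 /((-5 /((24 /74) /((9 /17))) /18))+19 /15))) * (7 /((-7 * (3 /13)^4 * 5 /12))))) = -9988895169 /1159896483200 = -0.01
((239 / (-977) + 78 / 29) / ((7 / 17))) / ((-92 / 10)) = -5888375 / 9123226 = -0.65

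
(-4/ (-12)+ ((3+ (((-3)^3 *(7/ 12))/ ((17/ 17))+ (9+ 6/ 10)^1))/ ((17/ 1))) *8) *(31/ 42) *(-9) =7.63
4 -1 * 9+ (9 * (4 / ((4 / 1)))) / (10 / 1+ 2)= -17 / 4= -4.25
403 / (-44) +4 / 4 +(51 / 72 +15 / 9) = -509 / 88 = -5.78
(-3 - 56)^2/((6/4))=6962/3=2320.67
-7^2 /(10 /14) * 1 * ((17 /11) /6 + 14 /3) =-22295 /66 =-337.80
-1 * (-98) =98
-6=-6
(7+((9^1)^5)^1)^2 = 3487611136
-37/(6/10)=-61.67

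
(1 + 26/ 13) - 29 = -26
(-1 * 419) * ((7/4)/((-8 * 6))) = 2933/192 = 15.28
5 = 5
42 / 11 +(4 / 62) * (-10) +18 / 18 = 1423 / 341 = 4.17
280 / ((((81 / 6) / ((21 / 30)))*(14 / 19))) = 532 / 27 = 19.70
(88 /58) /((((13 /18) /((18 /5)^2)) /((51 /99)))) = 132192 /9425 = 14.03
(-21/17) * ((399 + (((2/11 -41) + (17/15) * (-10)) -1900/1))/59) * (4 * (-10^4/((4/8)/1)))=-28702240000/11033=-2601490.08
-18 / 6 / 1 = -3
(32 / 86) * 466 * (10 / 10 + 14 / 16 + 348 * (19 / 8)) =6176364 / 43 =143636.37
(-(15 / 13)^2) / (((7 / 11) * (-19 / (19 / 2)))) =2475 / 2366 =1.05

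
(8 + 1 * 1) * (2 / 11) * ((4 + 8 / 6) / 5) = 96 / 55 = 1.75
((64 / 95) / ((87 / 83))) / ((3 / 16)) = 84992 / 24795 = 3.43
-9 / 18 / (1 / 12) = -6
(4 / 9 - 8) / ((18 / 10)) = -340 / 81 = -4.20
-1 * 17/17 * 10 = -10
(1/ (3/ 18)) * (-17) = -102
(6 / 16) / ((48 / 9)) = 9 / 128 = 0.07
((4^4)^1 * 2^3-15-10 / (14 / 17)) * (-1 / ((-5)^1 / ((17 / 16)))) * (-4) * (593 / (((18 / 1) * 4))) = -71302913 / 5040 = -14147.40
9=9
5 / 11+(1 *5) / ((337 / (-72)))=-2275 / 3707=-0.61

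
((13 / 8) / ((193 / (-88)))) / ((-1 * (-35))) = -143 / 6755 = -0.02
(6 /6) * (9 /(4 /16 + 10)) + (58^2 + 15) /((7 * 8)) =140555 /2296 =61.22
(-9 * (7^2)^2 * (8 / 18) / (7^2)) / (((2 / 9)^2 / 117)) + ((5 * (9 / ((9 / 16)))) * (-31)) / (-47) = -21823051 / 47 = -464320.23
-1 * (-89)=89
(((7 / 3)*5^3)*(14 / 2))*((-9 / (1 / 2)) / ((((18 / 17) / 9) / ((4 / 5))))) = -249900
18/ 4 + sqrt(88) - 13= 0.88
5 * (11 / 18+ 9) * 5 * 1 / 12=4325 / 216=20.02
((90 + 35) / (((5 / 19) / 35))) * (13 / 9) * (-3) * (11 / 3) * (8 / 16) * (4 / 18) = -2377375 / 81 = -29350.31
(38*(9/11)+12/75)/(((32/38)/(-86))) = -3510649/1100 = -3191.50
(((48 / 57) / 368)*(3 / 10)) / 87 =1 / 126730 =0.00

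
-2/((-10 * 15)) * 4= 4/75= 0.05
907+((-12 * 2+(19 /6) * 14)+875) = 5407 /3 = 1802.33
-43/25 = -1.72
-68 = -68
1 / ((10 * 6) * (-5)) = -1 / 300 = -0.00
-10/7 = -1.43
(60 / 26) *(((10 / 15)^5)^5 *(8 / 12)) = 671088640 / 11014751922759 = 0.00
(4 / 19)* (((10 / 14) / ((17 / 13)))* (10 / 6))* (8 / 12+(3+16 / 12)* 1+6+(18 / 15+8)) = 26260 / 6783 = 3.87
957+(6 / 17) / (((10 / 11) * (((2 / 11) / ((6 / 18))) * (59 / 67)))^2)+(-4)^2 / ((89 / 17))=3039676645961 / 3160051800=961.91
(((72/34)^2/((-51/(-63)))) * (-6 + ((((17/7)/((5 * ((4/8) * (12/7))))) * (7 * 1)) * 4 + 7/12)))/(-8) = -355509/49130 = -7.24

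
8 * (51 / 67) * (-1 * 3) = -1224 / 67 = -18.27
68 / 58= 34 / 29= 1.17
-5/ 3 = -1.67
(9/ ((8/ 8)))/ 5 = 9/ 5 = 1.80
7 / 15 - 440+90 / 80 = -438.41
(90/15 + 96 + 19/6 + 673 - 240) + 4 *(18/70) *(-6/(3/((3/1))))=111719/210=532.00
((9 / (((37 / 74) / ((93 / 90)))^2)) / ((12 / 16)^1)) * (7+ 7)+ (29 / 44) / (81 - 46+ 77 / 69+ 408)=72562200251 / 101125200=717.55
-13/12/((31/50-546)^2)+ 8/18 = 0.44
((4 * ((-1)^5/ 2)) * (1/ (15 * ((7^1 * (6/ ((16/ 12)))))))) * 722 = -2888/ 945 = -3.06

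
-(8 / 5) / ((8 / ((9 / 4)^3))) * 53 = -38637 / 320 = -120.74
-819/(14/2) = -117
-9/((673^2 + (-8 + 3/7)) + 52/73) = -1533/77147738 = -0.00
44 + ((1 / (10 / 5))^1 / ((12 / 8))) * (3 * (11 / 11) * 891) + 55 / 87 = 81400 / 87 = 935.63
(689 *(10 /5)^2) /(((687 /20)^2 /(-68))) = -74963200 /471969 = -158.83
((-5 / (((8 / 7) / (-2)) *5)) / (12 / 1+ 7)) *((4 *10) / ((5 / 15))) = 210 / 19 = 11.05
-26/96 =-13/48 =-0.27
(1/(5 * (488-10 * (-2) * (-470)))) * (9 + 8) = -17/44560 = -0.00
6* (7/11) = 42/11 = 3.82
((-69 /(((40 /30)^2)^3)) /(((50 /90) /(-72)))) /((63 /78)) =17655651 /8960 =1970.50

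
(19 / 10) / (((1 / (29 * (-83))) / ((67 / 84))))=-3064111 / 840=-3647.75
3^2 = 9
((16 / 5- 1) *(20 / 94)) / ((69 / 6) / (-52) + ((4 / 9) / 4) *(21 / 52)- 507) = -6864 / 7437233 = -0.00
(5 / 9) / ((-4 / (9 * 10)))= -25 / 2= -12.50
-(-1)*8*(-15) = -120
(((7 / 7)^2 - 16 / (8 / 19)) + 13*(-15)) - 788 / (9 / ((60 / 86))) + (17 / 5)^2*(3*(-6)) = -1616258 / 3225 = -501.17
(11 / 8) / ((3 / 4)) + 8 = 59 / 6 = 9.83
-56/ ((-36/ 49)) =686/ 9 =76.22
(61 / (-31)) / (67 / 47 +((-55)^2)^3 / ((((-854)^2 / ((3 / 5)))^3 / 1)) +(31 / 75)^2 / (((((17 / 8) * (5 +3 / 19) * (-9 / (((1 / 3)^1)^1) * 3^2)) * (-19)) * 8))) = -25843577881740256246591080000 / 18722402417516380732654678429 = -1.38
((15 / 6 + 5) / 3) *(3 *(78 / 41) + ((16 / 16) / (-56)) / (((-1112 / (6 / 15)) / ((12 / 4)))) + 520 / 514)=11021864251 / 656160064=16.80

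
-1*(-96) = 96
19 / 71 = 0.27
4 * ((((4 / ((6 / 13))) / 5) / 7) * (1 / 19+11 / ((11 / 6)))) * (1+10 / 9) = 12.66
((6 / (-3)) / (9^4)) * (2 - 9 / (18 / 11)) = 7 / 6561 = 0.00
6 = 6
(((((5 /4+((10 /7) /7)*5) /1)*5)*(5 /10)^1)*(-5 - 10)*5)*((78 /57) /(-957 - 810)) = 723125 /2193436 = 0.33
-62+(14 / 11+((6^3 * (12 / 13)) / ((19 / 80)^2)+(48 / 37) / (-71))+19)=473705289147 / 135613621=3493.05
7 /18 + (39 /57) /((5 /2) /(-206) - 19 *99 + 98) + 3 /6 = 37203716 /41872257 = 0.89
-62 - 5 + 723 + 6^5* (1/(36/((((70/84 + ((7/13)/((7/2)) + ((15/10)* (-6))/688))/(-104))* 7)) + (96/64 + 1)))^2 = 26241886372367557520/40001288410374841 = 656.03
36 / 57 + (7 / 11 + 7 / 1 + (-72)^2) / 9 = 362080 / 627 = 577.48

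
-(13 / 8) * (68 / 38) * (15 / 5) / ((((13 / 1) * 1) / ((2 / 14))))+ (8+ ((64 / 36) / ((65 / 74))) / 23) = 57208163 / 7158060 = 7.99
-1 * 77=-77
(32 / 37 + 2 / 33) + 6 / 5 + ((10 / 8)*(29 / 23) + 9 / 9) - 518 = -288299203 / 561660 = -513.30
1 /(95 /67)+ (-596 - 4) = -56933 /95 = -599.29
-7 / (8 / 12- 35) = 21 / 103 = 0.20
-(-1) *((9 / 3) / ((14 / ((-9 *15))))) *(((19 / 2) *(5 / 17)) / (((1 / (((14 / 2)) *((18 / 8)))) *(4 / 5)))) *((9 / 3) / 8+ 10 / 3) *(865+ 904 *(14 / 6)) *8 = -152774029125 / 1088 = -140417306.18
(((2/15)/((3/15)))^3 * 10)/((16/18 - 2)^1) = -8/3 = -2.67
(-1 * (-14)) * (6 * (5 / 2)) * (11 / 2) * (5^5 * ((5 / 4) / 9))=501302.08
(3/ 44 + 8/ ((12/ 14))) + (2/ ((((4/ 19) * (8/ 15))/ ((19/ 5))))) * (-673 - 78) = -26835025/ 528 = -50823.91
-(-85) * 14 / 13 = 1190 / 13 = 91.54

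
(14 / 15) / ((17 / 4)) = 56 / 255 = 0.22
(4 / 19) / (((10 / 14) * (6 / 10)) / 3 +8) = 28 / 1083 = 0.03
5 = 5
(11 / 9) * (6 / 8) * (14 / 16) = 77 / 96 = 0.80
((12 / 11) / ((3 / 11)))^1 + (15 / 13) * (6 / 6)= 67 / 13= 5.15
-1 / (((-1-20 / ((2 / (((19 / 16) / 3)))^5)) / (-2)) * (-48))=84934656 / 2050812239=0.04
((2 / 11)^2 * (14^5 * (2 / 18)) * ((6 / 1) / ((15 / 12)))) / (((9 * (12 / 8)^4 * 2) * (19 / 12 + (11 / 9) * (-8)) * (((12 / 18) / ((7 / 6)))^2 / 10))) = -3373232128 / 8673885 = -388.90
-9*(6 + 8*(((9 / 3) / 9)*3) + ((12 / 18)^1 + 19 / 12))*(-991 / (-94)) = -579735 / 376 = -1541.85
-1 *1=-1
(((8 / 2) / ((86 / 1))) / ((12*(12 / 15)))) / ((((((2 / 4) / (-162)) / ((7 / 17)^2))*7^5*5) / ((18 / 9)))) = -27 / 4262461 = -0.00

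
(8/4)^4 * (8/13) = 128/13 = 9.85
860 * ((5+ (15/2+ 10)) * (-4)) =-77400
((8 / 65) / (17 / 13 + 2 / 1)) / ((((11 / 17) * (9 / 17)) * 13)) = 2312 / 276705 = 0.01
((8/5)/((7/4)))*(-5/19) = -32/133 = -0.24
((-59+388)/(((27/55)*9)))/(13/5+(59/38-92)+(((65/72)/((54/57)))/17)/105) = -6330800/7468483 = -0.85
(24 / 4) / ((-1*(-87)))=2 / 29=0.07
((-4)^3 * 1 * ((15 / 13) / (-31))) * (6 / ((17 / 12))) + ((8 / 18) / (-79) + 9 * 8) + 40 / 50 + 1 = 2043006089 / 24355305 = 83.88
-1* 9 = -9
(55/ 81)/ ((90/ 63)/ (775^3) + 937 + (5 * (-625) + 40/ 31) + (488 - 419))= -35842296875/ 111785270821713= -0.00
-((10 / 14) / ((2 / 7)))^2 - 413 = -1677 / 4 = -419.25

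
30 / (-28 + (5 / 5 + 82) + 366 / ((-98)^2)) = 144060 / 264293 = 0.55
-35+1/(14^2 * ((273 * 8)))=-14982239/428064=-35.00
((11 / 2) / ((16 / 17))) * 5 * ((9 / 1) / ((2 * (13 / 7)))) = 58905 / 832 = 70.80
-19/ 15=-1.27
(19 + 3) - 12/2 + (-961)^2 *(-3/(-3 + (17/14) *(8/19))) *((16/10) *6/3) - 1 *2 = 5895781234/1655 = 3562405.58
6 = 6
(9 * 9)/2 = 81/2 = 40.50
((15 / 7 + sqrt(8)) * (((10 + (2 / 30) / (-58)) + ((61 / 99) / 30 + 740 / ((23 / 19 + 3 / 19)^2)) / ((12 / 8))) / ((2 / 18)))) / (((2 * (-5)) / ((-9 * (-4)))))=-44046.78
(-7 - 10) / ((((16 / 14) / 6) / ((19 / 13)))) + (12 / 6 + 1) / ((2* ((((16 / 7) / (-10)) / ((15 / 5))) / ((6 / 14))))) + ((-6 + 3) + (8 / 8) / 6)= -141.71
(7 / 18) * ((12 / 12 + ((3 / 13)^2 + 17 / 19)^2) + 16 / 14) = 219519367 / 185589378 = 1.18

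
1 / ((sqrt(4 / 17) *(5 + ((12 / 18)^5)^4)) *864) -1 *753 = -753 + 129140163 *sqrt(17) / 1115838117184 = -753.00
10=10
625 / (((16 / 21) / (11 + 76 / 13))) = 2874375 / 208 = 13819.11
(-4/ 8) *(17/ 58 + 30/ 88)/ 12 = -809/ 30624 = -0.03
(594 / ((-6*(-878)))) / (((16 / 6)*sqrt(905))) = 297*sqrt(905) / 6356720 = 0.00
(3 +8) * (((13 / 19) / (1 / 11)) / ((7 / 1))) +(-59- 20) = -8934 / 133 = -67.17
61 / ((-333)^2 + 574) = 61 / 111463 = 0.00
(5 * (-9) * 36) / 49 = -1620 / 49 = -33.06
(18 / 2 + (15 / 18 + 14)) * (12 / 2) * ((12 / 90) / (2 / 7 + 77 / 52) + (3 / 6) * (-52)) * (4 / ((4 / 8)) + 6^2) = -1573264264 / 9645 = -163117.08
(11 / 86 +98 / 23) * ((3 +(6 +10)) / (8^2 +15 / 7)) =1154573 / 915814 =1.26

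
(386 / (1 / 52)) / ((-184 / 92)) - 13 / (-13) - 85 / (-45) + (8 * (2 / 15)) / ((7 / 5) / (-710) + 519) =-166368883934 / 16581987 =-10033.11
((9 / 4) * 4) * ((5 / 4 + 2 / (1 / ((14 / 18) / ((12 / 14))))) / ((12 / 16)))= 331 / 9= 36.78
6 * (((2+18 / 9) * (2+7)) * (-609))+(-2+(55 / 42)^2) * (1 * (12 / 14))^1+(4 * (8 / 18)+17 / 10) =-2030331733 / 15435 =-131540.77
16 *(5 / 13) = 80 / 13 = 6.15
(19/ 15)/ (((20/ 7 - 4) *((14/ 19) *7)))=-361/ 1680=-0.21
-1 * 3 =-3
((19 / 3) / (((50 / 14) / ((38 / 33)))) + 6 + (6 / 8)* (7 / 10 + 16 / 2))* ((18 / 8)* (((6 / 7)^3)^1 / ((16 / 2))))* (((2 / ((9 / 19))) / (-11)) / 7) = -0.14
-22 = -22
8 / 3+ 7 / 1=9.67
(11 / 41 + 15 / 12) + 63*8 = 82905 / 164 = 505.52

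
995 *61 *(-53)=-3216835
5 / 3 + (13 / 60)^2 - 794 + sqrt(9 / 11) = -2852231 / 3600 + 3 *sqrt(11) / 11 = -791.38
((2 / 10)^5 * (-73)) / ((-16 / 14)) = 511 / 25000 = 0.02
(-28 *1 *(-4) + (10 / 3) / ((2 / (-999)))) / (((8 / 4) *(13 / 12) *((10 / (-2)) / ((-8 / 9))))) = -24848 / 195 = -127.43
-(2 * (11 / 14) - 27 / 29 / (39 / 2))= -4021 / 2639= -1.52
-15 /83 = -0.18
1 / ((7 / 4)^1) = 4 / 7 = 0.57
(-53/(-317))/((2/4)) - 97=-30643/317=-96.67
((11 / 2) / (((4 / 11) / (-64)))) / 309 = -3.13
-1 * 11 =-11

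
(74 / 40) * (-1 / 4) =-37 / 80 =-0.46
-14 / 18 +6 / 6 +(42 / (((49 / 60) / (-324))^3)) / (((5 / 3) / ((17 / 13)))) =-4046529523070218 / 1966419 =-2057816529.98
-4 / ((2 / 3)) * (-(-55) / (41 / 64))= -21120 / 41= -515.12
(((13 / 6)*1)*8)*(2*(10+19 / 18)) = 10348 / 27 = 383.26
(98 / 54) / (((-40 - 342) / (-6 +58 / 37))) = 4018 / 190809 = 0.02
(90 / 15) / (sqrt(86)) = 3 * sqrt(86) / 43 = 0.65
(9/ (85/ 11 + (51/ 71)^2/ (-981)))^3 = 160966377289544040413991/ 101858594339872492216856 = 1.58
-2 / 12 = -1 / 6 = -0.17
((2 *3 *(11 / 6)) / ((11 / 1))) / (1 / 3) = 3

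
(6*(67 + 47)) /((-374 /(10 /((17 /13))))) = -44460 /3179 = -13.99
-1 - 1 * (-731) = 730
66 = 66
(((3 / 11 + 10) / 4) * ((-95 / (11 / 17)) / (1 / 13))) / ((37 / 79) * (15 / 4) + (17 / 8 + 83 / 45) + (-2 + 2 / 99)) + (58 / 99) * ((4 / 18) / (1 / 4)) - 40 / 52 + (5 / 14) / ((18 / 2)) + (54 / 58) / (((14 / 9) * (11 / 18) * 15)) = -5151549933959783 / 3936463901370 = -1308.67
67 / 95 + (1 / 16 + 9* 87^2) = 103545087 / 1520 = 68121.77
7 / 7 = 1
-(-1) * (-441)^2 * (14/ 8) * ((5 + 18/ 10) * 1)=23143239/ 10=2314323.90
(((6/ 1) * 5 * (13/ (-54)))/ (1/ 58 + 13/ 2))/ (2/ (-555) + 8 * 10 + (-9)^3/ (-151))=-52657475/ 4030628931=-0.01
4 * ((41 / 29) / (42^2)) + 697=697.00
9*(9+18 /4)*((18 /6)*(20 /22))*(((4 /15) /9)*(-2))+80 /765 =-32872 /1683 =-19.53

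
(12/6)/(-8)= -1/4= -0.25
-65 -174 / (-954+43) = -64.81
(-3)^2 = 9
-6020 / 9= -668.89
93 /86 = 1.08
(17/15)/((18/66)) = 4.16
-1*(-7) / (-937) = -7 / 937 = -0.01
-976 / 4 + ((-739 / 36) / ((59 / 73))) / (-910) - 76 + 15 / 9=-615233453 / 1932840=-318.31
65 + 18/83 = 5413/83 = 65.22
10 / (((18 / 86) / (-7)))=-3010 / 9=-334.44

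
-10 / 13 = -0.77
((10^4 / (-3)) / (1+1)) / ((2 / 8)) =-20000 / 3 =-6666.67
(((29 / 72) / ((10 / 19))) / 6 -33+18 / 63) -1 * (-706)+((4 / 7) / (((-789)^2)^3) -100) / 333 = 60563676091780806496328863 / 89975501387514188782560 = 673.11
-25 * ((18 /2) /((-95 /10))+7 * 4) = -12850 /19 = -676.32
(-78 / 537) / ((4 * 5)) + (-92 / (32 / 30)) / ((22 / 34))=-5249461 / 39380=-133.30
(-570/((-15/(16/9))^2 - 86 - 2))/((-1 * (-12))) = 12160/4303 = 2.83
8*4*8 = 256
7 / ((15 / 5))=7 / 3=2.33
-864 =-864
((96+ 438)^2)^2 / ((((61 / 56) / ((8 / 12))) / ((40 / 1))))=121428823541760 / 61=1990636451504.26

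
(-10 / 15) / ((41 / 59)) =-118 / 123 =-0.96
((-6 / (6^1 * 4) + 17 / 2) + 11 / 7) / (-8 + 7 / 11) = -3025 / 2268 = -1.33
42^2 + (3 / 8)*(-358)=6519 / 4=1629.75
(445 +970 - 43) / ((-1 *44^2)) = -343 / 484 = -0.71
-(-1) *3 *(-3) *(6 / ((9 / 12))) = -72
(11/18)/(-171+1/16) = -88/24615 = -0.00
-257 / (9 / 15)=-1285 / 3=-428.33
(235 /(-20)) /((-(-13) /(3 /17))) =-141 /884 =-0.16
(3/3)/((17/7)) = 0.41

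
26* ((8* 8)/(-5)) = -1664/5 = -332.80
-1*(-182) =182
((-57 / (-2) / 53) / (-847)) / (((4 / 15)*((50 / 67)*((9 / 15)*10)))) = -3819 / 7182560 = -0.00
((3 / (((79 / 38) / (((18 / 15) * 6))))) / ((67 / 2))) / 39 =2736 / 344045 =0.01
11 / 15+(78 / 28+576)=121699 / 210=579.52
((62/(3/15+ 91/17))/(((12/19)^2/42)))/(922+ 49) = 6658645/5499744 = 1.21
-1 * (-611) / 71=611 / 71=8.61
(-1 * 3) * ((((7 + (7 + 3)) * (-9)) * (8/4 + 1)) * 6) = 8262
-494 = -494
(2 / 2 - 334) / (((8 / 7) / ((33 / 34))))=-76923 / 272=-282.81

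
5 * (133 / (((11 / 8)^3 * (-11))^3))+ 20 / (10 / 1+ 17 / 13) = 802870923946820 / 461348971377987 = 1.74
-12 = -12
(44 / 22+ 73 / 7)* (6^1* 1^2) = 522 / 7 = 74.57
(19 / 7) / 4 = 19 / 28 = 0.68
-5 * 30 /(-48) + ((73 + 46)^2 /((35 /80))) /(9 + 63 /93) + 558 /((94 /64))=105122077 /28200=3727.73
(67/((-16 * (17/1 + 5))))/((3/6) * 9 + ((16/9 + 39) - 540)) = 603/1567280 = 0.00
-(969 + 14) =-983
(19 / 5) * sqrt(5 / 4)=19 * sqrt(5) / 10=4.25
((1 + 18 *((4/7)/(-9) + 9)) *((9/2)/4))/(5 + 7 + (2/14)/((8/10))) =927/62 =14.95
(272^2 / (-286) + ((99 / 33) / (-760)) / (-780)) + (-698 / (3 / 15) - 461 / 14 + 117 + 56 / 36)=-501607485307 / 136936800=-3663.06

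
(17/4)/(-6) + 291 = 6967/24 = 290.29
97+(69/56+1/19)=98.28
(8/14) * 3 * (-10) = -120/7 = -17.14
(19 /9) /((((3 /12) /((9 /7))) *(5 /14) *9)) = 152 /45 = 3.38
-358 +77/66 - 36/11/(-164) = -965537/2706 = -356.81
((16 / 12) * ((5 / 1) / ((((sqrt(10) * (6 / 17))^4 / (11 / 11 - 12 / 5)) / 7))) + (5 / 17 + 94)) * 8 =86238607 / 206550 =417.52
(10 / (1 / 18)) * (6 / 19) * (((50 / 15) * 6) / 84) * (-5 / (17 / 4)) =-36000 / 2261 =-15.92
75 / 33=25 / 11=2.27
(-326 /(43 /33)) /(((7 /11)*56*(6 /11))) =-216953 /16856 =-12.87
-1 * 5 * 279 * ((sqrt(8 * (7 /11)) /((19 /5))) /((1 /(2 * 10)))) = -279000 * sqrt(154) /209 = -16566.02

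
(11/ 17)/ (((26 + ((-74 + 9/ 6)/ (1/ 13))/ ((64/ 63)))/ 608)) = -856064/ 1962259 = -0.44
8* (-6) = -48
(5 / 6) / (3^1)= 5 / 18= 0.28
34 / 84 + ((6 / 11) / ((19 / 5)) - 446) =-3910175 / 8778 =-445.45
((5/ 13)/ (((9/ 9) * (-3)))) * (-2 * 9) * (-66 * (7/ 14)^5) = -495/ 104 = -4.76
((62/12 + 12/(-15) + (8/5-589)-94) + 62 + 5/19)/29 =-350419/16530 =-21.20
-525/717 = -0.73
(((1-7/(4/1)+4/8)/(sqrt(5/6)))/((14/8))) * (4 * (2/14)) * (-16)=64 * sqrt(30)/245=1.43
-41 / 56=-0.73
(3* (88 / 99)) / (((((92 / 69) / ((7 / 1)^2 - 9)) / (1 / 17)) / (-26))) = -2080 / 17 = -122.35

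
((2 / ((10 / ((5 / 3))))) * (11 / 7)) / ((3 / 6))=22 / 21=1.05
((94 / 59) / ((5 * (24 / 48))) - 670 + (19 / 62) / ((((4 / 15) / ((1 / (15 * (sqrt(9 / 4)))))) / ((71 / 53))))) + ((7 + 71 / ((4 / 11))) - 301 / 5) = -1533284393 / 2908110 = -527.24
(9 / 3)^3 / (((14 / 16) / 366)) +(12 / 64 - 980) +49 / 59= 68159751 / 6608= 10314.73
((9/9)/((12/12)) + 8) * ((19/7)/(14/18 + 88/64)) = 12312/1085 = 11.35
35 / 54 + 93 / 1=5057 / 54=93.65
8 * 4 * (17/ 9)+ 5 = 589/ 9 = 65.44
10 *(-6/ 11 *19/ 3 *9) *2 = -6840/ 11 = -621.82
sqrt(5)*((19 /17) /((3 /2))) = 38*sqrt(5) /51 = 1.67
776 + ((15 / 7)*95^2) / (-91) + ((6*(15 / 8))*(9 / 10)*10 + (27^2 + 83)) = 3762709 / 2548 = 1476.73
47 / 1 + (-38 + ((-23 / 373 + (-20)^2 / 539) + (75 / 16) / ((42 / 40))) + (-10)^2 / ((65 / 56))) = 1048565937 / 10454444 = 100.30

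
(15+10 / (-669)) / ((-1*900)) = -401 / 24084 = -0.02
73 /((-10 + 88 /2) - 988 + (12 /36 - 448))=-219 /4205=-0.05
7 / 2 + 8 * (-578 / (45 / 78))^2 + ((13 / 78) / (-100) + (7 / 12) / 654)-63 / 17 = 6695727391711 / 833850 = 8029894.34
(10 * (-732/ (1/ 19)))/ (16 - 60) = 34770/ 11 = 3160.91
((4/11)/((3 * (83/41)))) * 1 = 0.06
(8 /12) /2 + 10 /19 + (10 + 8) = 1075 /57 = 18.86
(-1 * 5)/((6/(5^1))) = -25/6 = -4.17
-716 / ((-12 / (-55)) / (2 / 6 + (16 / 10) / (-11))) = -5549 / 9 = -616.56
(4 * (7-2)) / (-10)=-2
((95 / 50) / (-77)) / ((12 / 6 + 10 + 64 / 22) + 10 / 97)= -1843 / 1121260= -0.00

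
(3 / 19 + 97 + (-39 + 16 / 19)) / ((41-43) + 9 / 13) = -767 / 17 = -45.12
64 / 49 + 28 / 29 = 3228 / 1421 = 2.27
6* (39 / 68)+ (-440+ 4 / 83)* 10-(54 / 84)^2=-1215875733 / 276556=-4396.49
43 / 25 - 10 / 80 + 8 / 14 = 3033 / 1400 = 2.17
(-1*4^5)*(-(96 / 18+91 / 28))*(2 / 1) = 17578.67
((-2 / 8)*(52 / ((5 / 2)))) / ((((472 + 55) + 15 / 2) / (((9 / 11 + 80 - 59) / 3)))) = -832 / 11759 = -0.07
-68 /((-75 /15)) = 68 /5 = 13.60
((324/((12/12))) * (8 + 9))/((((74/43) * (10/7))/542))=224646534/185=1214305.59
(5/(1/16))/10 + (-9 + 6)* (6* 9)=-154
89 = 89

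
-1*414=-414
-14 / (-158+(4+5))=14 / 149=0.09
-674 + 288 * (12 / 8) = -242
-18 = -18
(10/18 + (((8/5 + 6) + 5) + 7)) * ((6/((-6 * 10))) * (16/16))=-907/450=-2.02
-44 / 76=-11 / 19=-0.58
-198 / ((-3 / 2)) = 132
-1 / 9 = -0.11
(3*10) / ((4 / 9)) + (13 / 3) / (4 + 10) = 1424 / 21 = 67.81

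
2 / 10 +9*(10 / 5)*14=1261 / 5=252.20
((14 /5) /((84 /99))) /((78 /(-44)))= -121 /65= -1.86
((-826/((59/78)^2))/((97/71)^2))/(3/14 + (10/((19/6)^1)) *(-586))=12690334384/30358448997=0.42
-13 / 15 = -0.87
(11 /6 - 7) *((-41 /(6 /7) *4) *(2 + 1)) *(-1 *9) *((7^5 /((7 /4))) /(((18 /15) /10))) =-2136169700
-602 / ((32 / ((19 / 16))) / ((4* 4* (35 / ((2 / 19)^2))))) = -72259565 / 64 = -1129055.70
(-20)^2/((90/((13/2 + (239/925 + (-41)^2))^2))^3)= 926599381495744599782076837066918474529/73063068443789062500000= 12682185421881400.07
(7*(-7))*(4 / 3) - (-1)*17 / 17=-193 / 3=-64.33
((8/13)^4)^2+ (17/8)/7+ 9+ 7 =745701672369/45680920376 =16.32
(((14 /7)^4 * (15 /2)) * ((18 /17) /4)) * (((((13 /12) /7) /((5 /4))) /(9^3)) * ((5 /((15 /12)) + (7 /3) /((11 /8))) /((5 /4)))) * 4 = 156416 /1590435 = 0.10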